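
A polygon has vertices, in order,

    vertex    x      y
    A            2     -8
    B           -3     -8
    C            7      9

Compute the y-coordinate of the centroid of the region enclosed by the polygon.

-7/3

Apply the shoelace formula. First the cross-terms c_i = x_i·y_{i+1} − x_{i+1}·y_i:
  -40, 29, -74  ⇒  2A = -85, A = -42.5.
Then Σ (y_i + y_{i+1})·c_i = 595, so ȳ = 595 / (6·(-42.5)) = -7/3.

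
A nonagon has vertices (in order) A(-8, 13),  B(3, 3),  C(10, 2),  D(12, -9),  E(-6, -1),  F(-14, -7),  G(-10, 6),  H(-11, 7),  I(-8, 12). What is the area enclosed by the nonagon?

Σ = (-63) + (-24) + (-114) + (-66) + (28) + (-154) + (-4) + (-76) + (-8) = -481
Area = |Σ|/2 = 240.5.

240.5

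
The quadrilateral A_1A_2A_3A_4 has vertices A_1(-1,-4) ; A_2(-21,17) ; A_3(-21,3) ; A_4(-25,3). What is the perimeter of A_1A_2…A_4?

|A_1A_2| = √((-20)² + (21)²) = √841 = 29
|A_2A_3| = √((0)² + (-14)²) = √196 = 14
|A_3A_4| = √((-4)² + (0)²) = √16 = 4
|A_4A_1| = √((24)² + (-7)²) = √625 = 25
Perimeter = 29 + 14 + 4 + 25 = 72.

72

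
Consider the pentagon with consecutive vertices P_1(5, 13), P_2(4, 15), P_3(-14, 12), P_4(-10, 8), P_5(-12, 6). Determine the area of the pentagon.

69.5

Σ = (23) + (258) + (8) + (36) + (-186) = 139
Area = |Σ|/2 = 69.5.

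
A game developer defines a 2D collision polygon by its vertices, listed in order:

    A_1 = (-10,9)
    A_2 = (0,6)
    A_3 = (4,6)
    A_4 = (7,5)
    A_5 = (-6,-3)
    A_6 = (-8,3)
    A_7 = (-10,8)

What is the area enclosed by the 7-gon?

Cross-terms: -60, -24, -22, 9, -42, -34, -10  ⇒  Σ = -183
Area = |Σ|/2 = 91.5.

91.5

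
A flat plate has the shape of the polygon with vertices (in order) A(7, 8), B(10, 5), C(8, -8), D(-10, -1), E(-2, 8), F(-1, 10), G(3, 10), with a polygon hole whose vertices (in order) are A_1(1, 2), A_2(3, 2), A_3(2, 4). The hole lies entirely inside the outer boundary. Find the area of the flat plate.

Outer boundary:
Apply Gauss's area formula: 2A = Σ (x_i·y_{i+1} − x_{i+1}·y_i), indices taken mod 7.
Σ = (-45) + (-120) + (-88) + (-82) + (-12) + (-40) + (-46) = -433
Area = |Σ|/2 = 216.5.
Hole:
Apply the surveyor's formula: 2A = Σ (x_i·y_{i+1} − x_{i+1}·y_i), indices taken mod 3.
A_1→A_2: (1)(2) − (3)(2) = -4
A_2→A_3: (3)(4) − (2)(2) = 8
A_3→A_1: (2)(2) − (1)(4) = 0
Σ = 4
Area = |Σ|/2 = 2.
Net area = 216.5 − 2 = 214.5.

214.5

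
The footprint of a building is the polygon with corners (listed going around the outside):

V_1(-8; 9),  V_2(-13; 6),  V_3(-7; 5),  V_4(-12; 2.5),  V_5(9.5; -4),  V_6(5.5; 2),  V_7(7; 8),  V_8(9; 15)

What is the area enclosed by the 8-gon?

208.875

Σ = (69) + (-23) + (42.5) + (24.25) + (41) + (30) + (33) + (201) = 417.75
Area = |Σ|/2 = 208.875.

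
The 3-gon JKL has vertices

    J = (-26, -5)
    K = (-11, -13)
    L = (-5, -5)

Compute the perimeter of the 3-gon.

48

|JK| = √((15)² + (-8)²) = √289 = 17
|KL| = √((6)² + (8)²) = √100 = 10
|LJ| = √((-21)² + (0)²) = √441 = 21
Perimeter = 17 + 10 + 21 = 48.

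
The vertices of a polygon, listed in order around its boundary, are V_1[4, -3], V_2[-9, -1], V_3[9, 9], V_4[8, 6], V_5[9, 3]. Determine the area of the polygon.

95

Apply the shoelace (surveyor's) formula: 2A = Σ (x_i·y_{i+1} − x_{i+1}·y_i), indices taken mod 5.
Cross-terms: -31, -72, -18, -30, -39  ⇒  Σ = -190
Area = |Σ|/2 = 95.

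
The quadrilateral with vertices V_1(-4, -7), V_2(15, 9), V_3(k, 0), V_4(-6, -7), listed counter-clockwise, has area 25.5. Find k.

2

The doubled signed area Σ (x_i y_{i+1} − x_{i+1} y_i) is linear in k.
With k=0 it equals 83; the coefficient of k is -16 (from the two edges through V_3).
So -16·k + 83 = 2·25.5 = 51 ⇒ k = 2.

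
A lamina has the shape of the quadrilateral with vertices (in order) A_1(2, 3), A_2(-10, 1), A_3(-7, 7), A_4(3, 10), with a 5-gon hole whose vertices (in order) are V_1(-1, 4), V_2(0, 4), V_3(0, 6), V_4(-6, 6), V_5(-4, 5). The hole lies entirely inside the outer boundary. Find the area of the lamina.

59

Outer boundary:
Apply the surveyor's formula: 2A = Σ (x_i·y_{i+1} − x_{i+1}·y_i), indices taken mod 4.
Cross-terms: 32, -63, -91, -11  ⇒  Σ = -133
Area = |Σ|/2 = 66.5.
Hole:
Apply the surveyor's formula: 2A = Σ (x_i·y_{i+1} − x_{i+1}·y_i), indices taken mod 5.
Σ = (-4) + (0) + (36) + (-6) + (-11) = 15
Area = |Σ|/2 = 7.5.
Net area = 66.5 − 7.5 = 59.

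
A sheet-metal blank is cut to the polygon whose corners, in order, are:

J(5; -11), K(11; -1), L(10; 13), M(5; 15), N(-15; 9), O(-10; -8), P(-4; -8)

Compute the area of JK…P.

483

Apply the shoelace (surveyor's) formula: 2A = Σ (x_i·y_{i+1} − x_{i+1}·y_i), indices taken mod 7.
Σ = (116) + (153) + (85) + (270) + (210) + (48) + (84) = 966
Area = |Σ|/2 = 483.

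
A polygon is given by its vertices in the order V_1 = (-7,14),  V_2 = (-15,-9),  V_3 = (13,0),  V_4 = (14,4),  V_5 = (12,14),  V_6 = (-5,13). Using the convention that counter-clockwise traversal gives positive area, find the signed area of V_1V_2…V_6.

Apply Gauss's area formula: 2A = Σ (x_i·y_{i+1} − x_{i+1}·y_i), indices taken mod 6.
V_1→V_2: (-7)(-9) − (-15)(14) = 273
V_2→V_3: (-15)(0) − (13)(-9) = 117
V_3→V_4: (13)(4) − (14)(0) = 52
V_4→V_5: (14)(14) − (12)(4) = 148
V_5→V_6: (12)(13) − (-5)(14) = 226
V_6→V_1: (-5)(14) − (-7)(13) = 21
Σ = 837
Signed area = Σ/2 = 418.5 (positive ⇒ counter-clockwise traversal).

418.5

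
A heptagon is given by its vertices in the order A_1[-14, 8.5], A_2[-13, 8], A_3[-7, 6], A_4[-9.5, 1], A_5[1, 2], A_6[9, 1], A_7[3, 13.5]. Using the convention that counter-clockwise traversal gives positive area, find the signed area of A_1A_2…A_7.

161.25

Σ = (-1.5) + (-22) + (50) + (-20) + (-17) + (118.5) + (214.5) = 322.5
Signed area = Σ/2 = 161.25 (positive ⇒ counter-clockwise traversal).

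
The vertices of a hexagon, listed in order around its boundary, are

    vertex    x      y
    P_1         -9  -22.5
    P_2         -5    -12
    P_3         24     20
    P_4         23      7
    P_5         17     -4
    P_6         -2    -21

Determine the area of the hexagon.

414.25

Apply the shoelace formula: 2A = Σ (x_i·y_{i+1} − x_{i+1}·y_i), indices taken mod 6.
Σ = (-4.5) + (188) + (-292) + (-211) + (-365) + (-144) = -828.5
Area = |Σ|/2 = 414.25.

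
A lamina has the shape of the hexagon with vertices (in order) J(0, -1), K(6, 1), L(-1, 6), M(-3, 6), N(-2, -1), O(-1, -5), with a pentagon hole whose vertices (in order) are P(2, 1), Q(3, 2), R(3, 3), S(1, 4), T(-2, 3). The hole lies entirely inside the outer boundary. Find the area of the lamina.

Outer boundary:
Apply the surveyor's formula: 2A = Σ (x_i·y_{i+1} − x_{i+1}·y_i), indices taken mod 6.
Σ = (6) + (37) + (12) + (15) + (9) + (1) = 80
Area = |Σ|/2 = 40.
Hole:
Apply the shoelace formula: 2A = Σ (x_i·y_{i+1} − x_{i+1}·y_i), indices taken mod 5.
P→Q: (2)(2) − (3)(1) = 1
Q→R: (3)(3) − (3)(2) = 3
R→S: (3)(4) − (1)(3) = 9
S→T: (1)(3) − (-2)(4) = 11
T→P: (-2)(1) − (2)(3) = -8
Σ = 16
Area = |Σ|/2 = 8.
Net area = 40 − 8 = 32.

32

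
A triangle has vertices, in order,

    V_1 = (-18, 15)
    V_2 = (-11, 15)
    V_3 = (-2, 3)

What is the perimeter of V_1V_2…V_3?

42

|V_1V_2| = √((7)² + (0)²) = √49 = 7
|V_2V_3| = √((9)² + (-12)²) = √225 = 15
|V_3V_1| = √((-16)² + (12)²) = √400 = 20
Perimeter = 7 + 15 + 20 = 42.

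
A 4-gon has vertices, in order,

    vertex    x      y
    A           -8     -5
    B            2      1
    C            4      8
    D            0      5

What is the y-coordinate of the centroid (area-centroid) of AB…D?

60/37

Apply Gauss's area formula. First the cross-terms c_i = x_i·y_{i+1} − x_{i+1}·y_i:
  2, 12, 20, 40  ⇒  2A = 74, A = 37.
Then Σ (y_i + y_{i+1})·c_i = 360, so ȳ = 360 / (6·37) = 60/37.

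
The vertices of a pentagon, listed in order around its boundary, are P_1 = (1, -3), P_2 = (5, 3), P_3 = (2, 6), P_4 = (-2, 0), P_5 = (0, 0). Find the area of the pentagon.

Apply the shoelace (surveyor's) formula: 2A = Σ (x_i·y_{i+1} − x_{i+1}·y_i), indices taken mod 5.
Cross-terms: 18, 24, 12, 0, 0  ⇒  Σ = 54
Area = |Σ|/2 = 27.

27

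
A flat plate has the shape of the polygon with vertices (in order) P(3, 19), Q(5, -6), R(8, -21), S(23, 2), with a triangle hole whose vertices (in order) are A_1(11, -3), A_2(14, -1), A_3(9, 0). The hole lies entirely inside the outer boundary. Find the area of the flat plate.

373.5

Outer boundary:
Σ = (-113) + (-57) + (499) + (431) = 760
Area = |Σ|/2 = 380.
Hole:
Σ = (31) + (9) + (-27) = 13
Area = |Σ|/2 = 6.5.
Net area = 380 − 6.5 = 373.5.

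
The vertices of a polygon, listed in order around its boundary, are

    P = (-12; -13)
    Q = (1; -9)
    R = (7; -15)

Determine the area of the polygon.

51

P→Q: (-12)(-9) − (1)(-13) = 121
Q→R: (1)(-15) − (7)(-9) = 48
R→P: (7)(-13) − (-12)(-15) = -271
Σ = -102
Area = |Σ|/2 = 51.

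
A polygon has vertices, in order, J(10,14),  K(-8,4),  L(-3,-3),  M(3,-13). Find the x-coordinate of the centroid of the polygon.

Apply the surveyor's formula. First the cross-terms c_i = x_i·y_{i+1} − x_{i+1}·y_i:
  152, 36, 48, 172  ⇒  2A = 408, A = 204.
Then Σ (x_i + x_{i+1})·c_i = 2144, so x̄ = 2144 / (6·204) = 268/153.

268/153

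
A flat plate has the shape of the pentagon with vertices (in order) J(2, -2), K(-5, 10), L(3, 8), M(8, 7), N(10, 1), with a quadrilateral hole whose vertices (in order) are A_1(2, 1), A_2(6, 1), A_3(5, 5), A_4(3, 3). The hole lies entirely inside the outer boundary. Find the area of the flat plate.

Outer boundary:
Apply the surveyor's formula: 2A = Σ (x_i·y_{i+1} − x_{i+1}·y_i), indices taken mod 5.
Σ = (10) + (-70) + (-43) + (-62) + (-22) = -187
Area = |Σ|/2 = 93.5.
Hole:
Apply the surveyor's formula: 2A = Σ (x_i·y_{i+1} − x_{i+1}·y_i), indices taken mod 4.
Cross-terms: -4, 25, 0, -3  ⇒  Σ = 18
Area = |Σ|/2 = 9.
Net area = 93.5 − 9 = 84.5.

84.5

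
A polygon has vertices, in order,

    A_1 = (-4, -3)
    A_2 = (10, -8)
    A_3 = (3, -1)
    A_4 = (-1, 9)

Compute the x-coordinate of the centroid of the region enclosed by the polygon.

Apply Gauss's area formula. First the cross-terms c_i = x_i·y_{i+1} − x_{i+1}·y_i:
  62, 14, 26, 39  ⇒  2A = 141, A = 70.5.
Then Σ (x_i + x_{i+1})·c_i = 411, so x̄ = 411 / (6·70.5) = 137/141.

137/141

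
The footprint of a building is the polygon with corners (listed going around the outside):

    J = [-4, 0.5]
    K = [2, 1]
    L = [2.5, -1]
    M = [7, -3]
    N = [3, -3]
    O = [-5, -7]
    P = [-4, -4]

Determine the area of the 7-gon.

J→K: (-4)(1) − (2)(0.5) = -5
K→L: (2)(-1) − (2.5)(1) = -4.5
L→M: (2.5)(-3) − (7)(-1) = -0.5
M→N: (7)(-3) − (3)(-3) = -12
N→O: (3)(-7) − (-5)(-3) = -36
O→P: (-5)(-4) − (-4)(-7) = -8
P→J: (-4)(0.5) − (-4)(-4) = -18
Σ = -84
Area = |Σ|/2 = 42.

42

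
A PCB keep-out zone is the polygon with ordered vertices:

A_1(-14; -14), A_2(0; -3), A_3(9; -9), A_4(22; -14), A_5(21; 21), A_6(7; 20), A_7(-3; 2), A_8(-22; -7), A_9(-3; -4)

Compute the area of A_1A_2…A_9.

Apply Gauss's area formula: 2A = Σ (x_i·y_{i+1} − x_{i+1}·y_i), indices taken mod 9.
Σ = (42) + (27) + (72) + (756) + (273) + (74) + (65) + (67) + (-14) = 1362
Area = |Σ|/2 = 681.

681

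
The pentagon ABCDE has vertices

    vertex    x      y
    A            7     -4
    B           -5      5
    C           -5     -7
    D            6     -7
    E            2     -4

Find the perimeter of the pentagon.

48

|AB| = √((-12)² + (9)²) = √225 = 15
|BC| = √((0)² + (-12)²) = √144 = 12
|CD| = √((11)² + (0)²) = √121 = 11
|DE| = √((-4)² + (3)²) = √25 = 5
|EA| = √((5)² + (0)²) = √25 = 5
Perimeter = 15 + 12 + 11 + 5 + 5 = 48.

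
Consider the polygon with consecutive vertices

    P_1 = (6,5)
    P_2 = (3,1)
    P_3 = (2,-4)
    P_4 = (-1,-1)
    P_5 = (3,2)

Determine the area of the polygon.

Apply the shoelace (surveyor's) formula: 2A = Σ (x_i·y_{i+1} − x_{i+1}·y_i), indices taken mod 5.
Σ = (-9) + (-14) + (-6) + (1) + (3) = -25
Area = |Σ|/2 = 12.5.

12.5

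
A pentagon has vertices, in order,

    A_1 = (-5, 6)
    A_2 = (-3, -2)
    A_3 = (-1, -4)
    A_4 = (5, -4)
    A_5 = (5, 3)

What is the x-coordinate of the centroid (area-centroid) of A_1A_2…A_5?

Apply the shoelace (surveyor's) formula. First the cross-terms c_i = x_i·y_{i+1} − x_{i+1}·y_i:
  28, 10, 24, 35, 45  ⇒  2A = 142, A = 71.
Then Σ (x_i + x_{i+1})·c_i = 182, so x̄ = 182 / (6·71) = 91/213.

91/213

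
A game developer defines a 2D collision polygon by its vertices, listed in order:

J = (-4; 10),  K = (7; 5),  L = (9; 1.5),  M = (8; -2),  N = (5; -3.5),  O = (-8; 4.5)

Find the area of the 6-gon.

Apply the surveyor's formula: 2A = Σ (x_i·y_{i+1} − x_{i+1}·y_i), indices taken mod 6.
Σ = (-90) + (-34.5) + (-30) + (-18) + (-5.5) + (-62) = -240
Area = |Σ|/2 = 120.

120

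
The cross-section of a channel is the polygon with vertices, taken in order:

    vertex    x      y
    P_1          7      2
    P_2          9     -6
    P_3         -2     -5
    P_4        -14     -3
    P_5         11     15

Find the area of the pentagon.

220.5

Apply Gauss's area formula: 2A = Σ (x_i·y_{i+1} − x_{i+1}·y_i), indices taken mod 5.
Cross-terms: -60, -57, -64, -177, -83  ⇒  Σ = -441
Area = |Σ|/2 = 220.5.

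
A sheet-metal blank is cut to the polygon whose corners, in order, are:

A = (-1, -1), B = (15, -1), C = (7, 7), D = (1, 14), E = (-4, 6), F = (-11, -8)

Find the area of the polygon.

191

A→B: (-1)(-1) − (15)(-1) = 16
B→C: (15)(7) − (7)(-1) = 112
C→D: (7)(14) − (1)(7) = 91
D→E: (1)(6) − (-4)(14) = 62
E→F: (-4)(-8) − (-11)(6) = 98
F→A: (-11)(-1) − (-1)(-8) = 3
Σ = 382
Area = |Σ|/2 = 191.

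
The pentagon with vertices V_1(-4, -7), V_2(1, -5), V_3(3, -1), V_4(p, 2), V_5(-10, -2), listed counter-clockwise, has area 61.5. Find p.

Write out the shoelace sum; only the two edges meeting at V_4 involve p:
2·Area = [(3·2 − p·(-1)) + (p·(-2) − (-10)·2)] + 103
       = -1·p + 129 = 123
⇒ p = 6.

6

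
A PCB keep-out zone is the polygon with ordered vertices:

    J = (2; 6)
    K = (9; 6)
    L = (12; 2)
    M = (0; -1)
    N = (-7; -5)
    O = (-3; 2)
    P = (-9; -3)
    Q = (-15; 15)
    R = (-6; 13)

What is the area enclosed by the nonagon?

232

Apply the surveyor's formula: 2A = Σ (x_i·y_{i+1} − x_{i+1}·y_i), indices taken mod 9.
Cross-terms: -42, -54, -12, -7, -29, 27, -180, -105, -62  ⇒  Σ = -464
Area = |Σ|/2 = 232.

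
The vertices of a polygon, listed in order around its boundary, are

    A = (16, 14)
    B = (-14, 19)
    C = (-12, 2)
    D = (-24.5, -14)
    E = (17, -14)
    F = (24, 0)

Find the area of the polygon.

1085

Apply the surveyor's formula: 2A = Σ (x_i·y_{i+1} − x_{i+1}·y_i), indices taken mod 6.
Σ = (500) + (200) + (217) + (581) + (336) + (336) = 2170
Area = |Σ|/2 = 1085.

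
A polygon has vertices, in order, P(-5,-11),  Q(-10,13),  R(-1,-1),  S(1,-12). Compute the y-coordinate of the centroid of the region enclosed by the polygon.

-139/63

Apply the shoelace formula. First the cross-terms c_i = x_i·y_{i+1} − x_{i+1}·y_i:
  -175, 23, 13, -71  ⇒  2A = -210, A = -105.
Then Σ (y_i + y_{i+1})·c_i = 1390, so ȳ = 1390 / (6·(-105)) = -139/63.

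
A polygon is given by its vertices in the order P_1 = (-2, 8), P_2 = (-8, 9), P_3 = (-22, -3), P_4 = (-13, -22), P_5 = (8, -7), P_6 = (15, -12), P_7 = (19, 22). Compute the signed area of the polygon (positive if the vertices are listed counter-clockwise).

871.5

Σ = (46) + (222) + (445) + (267) + (9) + (558) + (196) = 1743
Signed area = Σ/2 = 871.5 (positive ⇒ counter-clockwise traversal).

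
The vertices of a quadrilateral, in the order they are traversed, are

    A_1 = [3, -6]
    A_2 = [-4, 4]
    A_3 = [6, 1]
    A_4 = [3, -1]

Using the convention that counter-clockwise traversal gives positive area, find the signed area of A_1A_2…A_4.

A_1→A_2: (3)(4) − (-4)(-6) = -12
A_2→A_3: (-4)(1) − (6)(4) = -28
A_3→A_4: (6)(-1) − (3)(1) = -9
A_4→A_1: (3)(-6) − (3)(-1) = -15
Σ = -64
Signed area = Σ/2 = -32 (negative ⇒ clockwise traversal).

-32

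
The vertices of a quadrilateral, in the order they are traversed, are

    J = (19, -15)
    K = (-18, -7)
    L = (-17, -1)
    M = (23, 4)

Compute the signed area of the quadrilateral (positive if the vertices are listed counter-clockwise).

-485

Σ = (-403) + (-101) + (-45) + (-421) = -970
Signed area = Σ/2 = -485 (negative ⇒ clockwise traversal).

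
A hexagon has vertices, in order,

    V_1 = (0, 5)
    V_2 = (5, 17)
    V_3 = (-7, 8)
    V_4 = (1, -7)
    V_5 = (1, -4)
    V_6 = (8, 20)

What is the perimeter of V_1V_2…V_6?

|V_1V_2| = √((5)² + (12)²) = √169 = 13
|V_2V_3| = √((-12)² + (-9)²) = √225 = 15
|V_3V_4| = √((8)² + (-15)²) = √289 = 17
|V_4V_5| = √((0)² + (3)²) = √9 = 3
|V_5V_6| = √((7)² + (24)²) = √625 = 25
|V_6V_1| = √((-8)² + (-15)²) = √289 = 17
Perimeter = 13 + 15 + 17 + 3 + 25 + 17 = 90.

90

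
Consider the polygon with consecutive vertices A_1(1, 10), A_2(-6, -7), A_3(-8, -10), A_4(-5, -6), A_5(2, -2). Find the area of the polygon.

49.5

Apply Gauss's area formula: 2A = Σ (x_i·y_{i+1} − x_{i+1}·y_i), indices taken mod 5.
Σ = (53) + (4) + (-2) + (22) + (22) = 99
Area = |Σ|/2 = 49.5.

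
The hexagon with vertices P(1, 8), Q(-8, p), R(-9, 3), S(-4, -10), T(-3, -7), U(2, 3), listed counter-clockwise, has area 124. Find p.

9

The doubled signed area Σ (x_i y_{i+1} − x_{i+1} y_i) is linear in p.
With p=0 it equals 158; the coefficient of p is 10 (from the two edges through Q).
So 10·p + 158 = 2·124 = 248 ⇒ p = 9.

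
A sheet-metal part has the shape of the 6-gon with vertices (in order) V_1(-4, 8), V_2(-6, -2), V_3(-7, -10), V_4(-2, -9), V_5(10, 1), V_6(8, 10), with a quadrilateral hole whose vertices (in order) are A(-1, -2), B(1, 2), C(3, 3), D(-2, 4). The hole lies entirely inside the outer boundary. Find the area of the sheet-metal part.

Outer boundary:
Σ = (56) + (46) + (43) + (88) + (92) + (104) = 429
Area = |Σ|/2 = 214.5.
Hole:
Σ = (0) + (-3) + (18) + (8) = 23
Area = |Σ|/2 = 11.5.
Net area = 214.5 − 11.5 = 203.

203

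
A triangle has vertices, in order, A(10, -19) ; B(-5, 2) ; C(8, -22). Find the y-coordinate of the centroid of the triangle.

-13

Apply the shoelace formula. First the cross-terms c_i = x_i·y_{i+1} − x_{i+1}·y_i:
  -75, 94, 68  ⇒  2A = 87, A = 43.5.
Then Σ (y_i + y_{i+1})·c_i = -3393, so ȳ = -3393 / (6·43.5) = -13.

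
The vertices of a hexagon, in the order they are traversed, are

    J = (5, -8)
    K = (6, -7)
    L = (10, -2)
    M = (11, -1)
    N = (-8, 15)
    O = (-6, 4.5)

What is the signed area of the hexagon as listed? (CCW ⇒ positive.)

159.75

Apply the shoelace formula: 2A = Σ (x_i·y_{i+1} − x_{i+1}·y_i), indices taken mod 6.
J→K: (5)(-7) − (6)(-8) = 13
K→L: (6)(-2) − (10)(-7) = 58
L→M: (10)(-1) − (11)(-2) = 12
M→N: (11)(15) − (-8)(-1) = 157
N→O: (-8)(4.5) − (-6)(15) = 54
O→J: (-6)(-8) − (5)(4.5) = 25.5
Σ = 319.5
Signed area = Σ/2 = 159.75 (positive ⇒ counter-clockwise traversal).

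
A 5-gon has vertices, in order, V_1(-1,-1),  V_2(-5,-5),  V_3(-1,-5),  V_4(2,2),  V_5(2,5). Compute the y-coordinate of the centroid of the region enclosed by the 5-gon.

Apply Gauss's area formula. First the cross-terms c_i = x_i·y_{i+1} − x_{i+1}·y_i:
  0, 20, 8, 6, 3  ⇒  2A = 37, A = 18.5.
Then Σ (y_i + y_{i+1})·c_i = -170, so ȳ = -170 / (6·18.5) = -170/111.

-170/111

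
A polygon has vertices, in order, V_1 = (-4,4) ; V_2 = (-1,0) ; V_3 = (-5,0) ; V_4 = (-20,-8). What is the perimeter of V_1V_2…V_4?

46

|V_1V_2| = √((3)² + (-4)²) = √25 = 5
|V_2V_3| = √((-4)² + (0)²) = √16 = 4
|V_3V_4| = √((-15)² + (-8)²) = √289 = 17
|V_4V_1| = √((16)² + (12)²) = √400 = 20
Perimeter = 5 + 4 + 17 + 20 = 46.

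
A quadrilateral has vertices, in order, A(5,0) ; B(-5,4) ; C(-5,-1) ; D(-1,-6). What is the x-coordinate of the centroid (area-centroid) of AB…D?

Apply the shoelace formula. First the cross-terms c_i = x_i·y_{i+1} − x_{i+1}·y_i:
  20, 25, 29, 30  ⇒  2A = 104, A = 52.
Then Σ (x_i + x_{i+1})·c_i = -304, so x̄ = -304 / (6·52) = -38/39.

-38/39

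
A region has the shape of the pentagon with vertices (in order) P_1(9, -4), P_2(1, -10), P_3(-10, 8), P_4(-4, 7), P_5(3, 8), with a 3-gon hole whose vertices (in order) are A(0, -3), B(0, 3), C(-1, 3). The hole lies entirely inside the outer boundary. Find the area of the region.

173.5

Outer boundary:
Σ = (-86) + (-92) + (-38) + (-53) + (-84) = -353
Area = |Σ|/2 = 176.5.
Hole:
Apply the shoelace formula: 2A = Σ (x_i·y_{i+1} − x_{i+1}·y_i), indices taken mod 3.
Σ = (0) + (3) + (3) = 6
Area = |Σ|/2 = 3.
Net area = 176.5 − 3 = 173.5.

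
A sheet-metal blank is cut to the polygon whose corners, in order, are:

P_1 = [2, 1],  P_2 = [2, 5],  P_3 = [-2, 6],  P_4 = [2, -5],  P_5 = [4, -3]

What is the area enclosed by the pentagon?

Apply the surveyor's formula: 2A = Σ (x_i·y_{i+1} − x_{i+1}·y_i), indices taken mod 5.
P_1→P_2: (2)(5) − (2)(1) = 8
P_2→P_3: (2)(6) − (-2)(5) = 22
P_3→P_4: (-2)(-5) − (2)(6) = -2
P_4→P_5: (2)(-3) − (4)(-5) = 14
P_5→P_1: (4)(1) − (2)(-3) = 10
Σ = 52
Area = |Σ|/2 = 26.

26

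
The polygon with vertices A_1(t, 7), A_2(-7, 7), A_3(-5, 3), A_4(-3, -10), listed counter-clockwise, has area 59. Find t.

1

Write out the shoelace sum; only the two edges meeting at A_1 involve t:
2·Area = [((-3)·7 − t·(-10)) + (t·7 − (-7)·7)] + 73
       = 17·t + 101 = 118
⇒ t = 1.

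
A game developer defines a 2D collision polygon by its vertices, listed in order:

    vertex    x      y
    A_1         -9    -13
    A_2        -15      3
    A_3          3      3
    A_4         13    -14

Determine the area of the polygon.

326

Apply the shoelace (surveyor's) formula: 2A = Σ (x_i·y_{i+1} − x_{i+1}·y_i), indices taken mod 4.
A_1→A_2: (-9)(3) − (-15)(-13) = -222
A_2→A_3: (-15)(3) − (3)(3) = -54
A_3→A_4: (3)(-14) − (13)(3) = -81
A_4→A_1: (13)(-13) − (-9)(-14) = -295
Σ = -652
Area = |Σ|/2 = 326.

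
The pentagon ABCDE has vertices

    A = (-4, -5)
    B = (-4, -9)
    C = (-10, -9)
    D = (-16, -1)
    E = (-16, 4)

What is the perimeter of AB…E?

|AB| = √((0)² + (-4)²) = √16 = 4
|BC| = √((-6)² + (0)²) = √36 = 6
|CD| = √((-6)² + (8)²) = √100 = 10
|DE| = √((0)² + (5)²) = √25 = 5
|EA| = √((12)² + (-9)²) = √225 = 15
Perimeter = 4 + 6 + 10 + 5 + 15 = 40.

40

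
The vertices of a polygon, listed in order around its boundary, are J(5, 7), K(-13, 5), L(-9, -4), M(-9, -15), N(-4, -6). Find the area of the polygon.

Apply the shoelace (surveyor's) formula: 2A = Σ (x_i·y_{i+1} − x_{i+1}·y_i), indices taken mod 5.
J→K: (5)(5) − (-13)(7) = 116
K→L: (-13)(-4) − (-9)(5) = 97
L→M: (-9)(-15) − (-9)(-4) = 99
M→N: (-9)(-6) − (-4)(-15) = -6
N→J: (-4)(7) − (5)(-6) = 2
Σ = 308
Area = |Σ|/2 = 154.

154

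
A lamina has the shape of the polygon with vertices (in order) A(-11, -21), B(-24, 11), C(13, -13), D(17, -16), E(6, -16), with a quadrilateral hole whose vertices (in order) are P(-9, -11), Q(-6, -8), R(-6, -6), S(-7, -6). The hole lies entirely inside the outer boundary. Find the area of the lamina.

455

Outer boundary:
Apply Gauss's area formula: 2A = Σ (x_i·y_{i+1} − x_{i+1}·y_i), indices taken mod 5.
Σ = (-625) + (169) + (13) + (-176) + (-302) = -921
Area = |Σ|/2 = 460.5.
Hole:
Cross-terms: 6, -12, -6, 23  ⇒  Σ = 11
Area = |Σ|/2 = 5.5.
Net area = 460.5 − 5.5 = 455.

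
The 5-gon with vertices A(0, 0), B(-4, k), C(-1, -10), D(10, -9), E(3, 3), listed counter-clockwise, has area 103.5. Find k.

The doubled signed area Σ (x_i y_{i+1} − x_{i+1} y_i) is linear in k.
With k=0 it equals 206; the coefficient of k is 1 (from the two edges through B).
So 1·k + 206 = 2·103.5 = 207 ⇒ k = 1.

1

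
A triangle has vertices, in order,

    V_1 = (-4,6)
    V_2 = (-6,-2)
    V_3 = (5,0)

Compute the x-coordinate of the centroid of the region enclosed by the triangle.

Apply the shoelace formula. First the cross-terms c_i = x_i·y_{i+1} − x_{i+1}·y_i:
  44, 10, 30  ⇒  2A = 84, A = 42.
Then Σ (x_i + x_{i+1})·c_i = -420, so x̄ = -420 / (6·42) = -5/3.

-5/3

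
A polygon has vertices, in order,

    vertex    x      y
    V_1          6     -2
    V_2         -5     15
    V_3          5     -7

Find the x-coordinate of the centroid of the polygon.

Apply the shoelace (surveyor's) formula. First the cross-terms c_i = x_i·y_{i+1} − x_{i+1}·y_i:
  80, -40, 32  ⇒  2A = 72, A = 36.
Then Σ (x_i + x_{i+1})·c_i = 432, so x̄ = 432 / (6·36) = 2.

2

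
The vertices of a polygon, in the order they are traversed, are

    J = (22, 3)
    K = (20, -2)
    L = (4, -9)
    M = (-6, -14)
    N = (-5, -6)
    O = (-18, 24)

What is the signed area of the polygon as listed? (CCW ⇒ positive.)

-615

Apply the shoelace (surveyor's) formula: 2A = Σ (x_i·y_{i+1} − x_{i+1}·y_i), indices taken mod 6.
Σ = (-104) + (-172) + (-110) + (-34) + (-228) + (-582) = -1230
Signed area = Σ/2 = -615 (negative ⇒ clockwise traversal).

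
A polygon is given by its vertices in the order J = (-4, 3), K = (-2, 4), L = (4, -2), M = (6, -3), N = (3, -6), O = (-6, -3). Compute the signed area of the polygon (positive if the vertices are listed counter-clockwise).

Apply Gauss's area formula: 2A = Σ (x_i·y_{i+1} − x_{i+1}·y_i), indices taken mod 6.
Σ = (-10) + (-12) + (0) + (-27) + (-45) + (-30) = -124
Signed area = Σ/2 = -62 (negative ⇒ clockwise traversal).

-62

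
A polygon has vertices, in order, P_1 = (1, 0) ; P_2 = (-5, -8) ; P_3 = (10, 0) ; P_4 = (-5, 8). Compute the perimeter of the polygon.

54

|P_1P_2| = √((-6)² + (-8)²) = √100 = 10
|P_2P_3| = √((15)² + (8)²) = √289 = 17
|P_3P_4| = √((-15)² + (8)²) = √289 = 17
|P_4P_1| = √((6)² + (-8)²) = √100 = 10
Perimeter = 10 + 17 + 17 + 10 = 54.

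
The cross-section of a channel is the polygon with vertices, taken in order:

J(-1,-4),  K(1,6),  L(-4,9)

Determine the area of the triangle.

Apply the shoelace (surveyor's) formula: 2A = Σ (x_i·y_{i+1} − x_{i+1}·y_i), indices taken mod 3.
Σ = (-2) + (33) + (25) = 56
Area = |Σ|/2 = 28.

28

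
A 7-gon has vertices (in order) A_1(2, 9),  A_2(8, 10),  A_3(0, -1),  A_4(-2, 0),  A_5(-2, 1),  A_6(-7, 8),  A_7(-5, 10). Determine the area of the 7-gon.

Σ = (-52) + (-8) + (-2) + (-2) + (-9) + (-30) + (-65) = -168
Area = |Σ|/2 = 84.

84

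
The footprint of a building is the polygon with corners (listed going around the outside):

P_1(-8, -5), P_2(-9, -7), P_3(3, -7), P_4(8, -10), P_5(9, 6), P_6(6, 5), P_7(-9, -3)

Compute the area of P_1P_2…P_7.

Σ = (11) + (84) + (26) + (138) + (9) + (27) + (21) = 316
Area = |Σ|/2 = 158.

158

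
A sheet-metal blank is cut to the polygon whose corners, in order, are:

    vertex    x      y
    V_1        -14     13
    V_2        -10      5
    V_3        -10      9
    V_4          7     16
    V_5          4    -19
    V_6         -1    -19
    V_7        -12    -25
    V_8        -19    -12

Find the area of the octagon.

Apply Gauss's area formula: 2A = Σ (x_i·y_{i+1} − x_{i+1}·y_i), indices taken mod 8.
V_1→V_2: (-14)(5) − (-10)(13) = 60
V_2→V_3: (-10)(9) − (-10)(5) = -40
V_3→V_4: (-10)(16) − (7)(9) = -223
V_4→V_5: (7)(-19) − (4)(16) = -197
V_5→V_6: (4)(-19) − (-1)(-19) = -95
V_6→V_7: (-1)(-25) − (-12)(-19) = -203
V_7→V_8: (-12)(-12) − (-19)(-25) = -331
V_8→V_1: (-19)(13) − (-14)(-12) = -415
Σ = -1444
Area = |Σ|/2 = 722.

722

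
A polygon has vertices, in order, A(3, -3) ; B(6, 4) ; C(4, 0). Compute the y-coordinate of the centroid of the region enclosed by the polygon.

1/3

Apply the surveyor's formula. First the cross-terms c_i = x_i·y_{i+1} − x_{i+1}·y_i:
  30, -16, -12  ⇒  2A = 2, A = 1.
Then Σ (y_i + y_{i+1})·c_i = 2, so ȳ = 2 / (6·1) = 1/3.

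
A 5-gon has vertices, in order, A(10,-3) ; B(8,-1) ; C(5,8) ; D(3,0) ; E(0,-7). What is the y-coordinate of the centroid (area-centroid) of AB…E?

-53/54

Apply Gauss's area formula. First the cross-terms c_i = x_i·y_{i+1} − x_{i+1}·y_i:
  14, 69, -24, -21, 70  ⇒  2A = 108, A = 54.
Then Σ (y_i + y_{i+1})·c_i = -318, so ȳ = -318 / (6·54) = -53/54.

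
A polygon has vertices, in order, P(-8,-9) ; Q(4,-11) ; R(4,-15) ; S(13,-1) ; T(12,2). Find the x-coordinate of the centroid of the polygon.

641/147

Apply the surveyor's formula. First the cross-terms c_i = x_i·y_{i+1} − x_{i+1}·y_i:
  124, -16, 191, 38, -92  ⇒  2A = 245, A = 122.5.
Then Σ (x_i + x_{i+1})·c_i = 3205, so x̄ = 3205 / (6·122.5) = 641/147.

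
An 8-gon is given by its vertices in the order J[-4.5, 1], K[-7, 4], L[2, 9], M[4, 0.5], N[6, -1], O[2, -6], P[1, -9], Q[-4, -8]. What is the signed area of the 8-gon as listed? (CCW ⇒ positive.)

-127

Σ = (-11) + (-71) + (-35) + (-7) + (-34) + (-12) + (-44) + (-40) = -254
Signed area = Σ/2 = -127 (negative ⇒ clockwise traversal).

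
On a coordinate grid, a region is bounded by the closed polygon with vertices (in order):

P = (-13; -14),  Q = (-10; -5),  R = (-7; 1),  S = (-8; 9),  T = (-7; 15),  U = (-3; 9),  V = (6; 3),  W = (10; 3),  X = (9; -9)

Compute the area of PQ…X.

342.5

Σ = (-75) + (-45) + (-55) + (-57) + (-18) + (-63) + (-12) + (-117) + (-243) = -685
Area = |Σ|/2 = 342.5.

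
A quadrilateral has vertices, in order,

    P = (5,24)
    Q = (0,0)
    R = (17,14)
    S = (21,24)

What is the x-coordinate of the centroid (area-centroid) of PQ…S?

Apply the shoelace (surveyor's) formula. First the cross-terms c_i = x_i·y_{i+1} − x_{i+1}·y_i:
  0, 0, 114, 384  ⇒  2A = 498, A = 249.
Then Σ (x_i + x_{i+1})·c_i = 14316, so x̄ = 14316 / (6·249) = 2386/249.

2386/249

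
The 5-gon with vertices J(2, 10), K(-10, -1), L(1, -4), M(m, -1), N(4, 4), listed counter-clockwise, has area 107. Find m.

Write out the shoelace sum; only the two edges meeting at M involve m:
2·Area = [(1·(-1) − m·(-4)) + (m·4 − 4·(-1))] + 171
       = 8·m + 174 = 214
⇒ m = 5.

5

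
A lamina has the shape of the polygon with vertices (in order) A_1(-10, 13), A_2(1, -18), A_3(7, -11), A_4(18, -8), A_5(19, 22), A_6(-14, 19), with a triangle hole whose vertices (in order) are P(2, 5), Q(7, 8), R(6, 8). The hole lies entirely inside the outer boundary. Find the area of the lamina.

Outer boundary:
Σ = (167) + (115) + (142) + (548) + (669) + (8) = 1649
Area = |Σ|/2 = 824.5.
Hole:
Apply the shoelace (surveyor's) formula: 2A = Σ (x_i·y_{i+1} − x_{i+1}·y_i), indices taken mod 3.
Cross-terms: -19, 8, 14  ⇒  Σ = 3
Area = |Σ|/2 = 1.5.
Net area = 824.5 − 1.5 = 823.

823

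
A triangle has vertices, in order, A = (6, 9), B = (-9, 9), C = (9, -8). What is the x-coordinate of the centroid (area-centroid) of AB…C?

2

Apply the shoelace (surveyor's) formula. First the cross-terms c_i = x_i·y_{i+1} − x_{i+1}·y_i:
  135, -9, 129  ⇒  2A = 255, A = 127.5.
Then Σ (x_i + x_{i+1})·c_i = 1530, so x̄ = 1530 / (6·127.5) = 2.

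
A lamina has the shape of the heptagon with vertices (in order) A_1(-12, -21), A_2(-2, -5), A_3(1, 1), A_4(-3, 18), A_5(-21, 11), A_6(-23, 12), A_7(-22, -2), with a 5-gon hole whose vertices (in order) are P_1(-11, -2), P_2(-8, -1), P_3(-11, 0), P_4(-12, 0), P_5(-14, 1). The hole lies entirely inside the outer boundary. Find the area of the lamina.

562.5

Outer boundary:
A_1→A_2: (-12)(-5) − (-2)(-21) = 18
A_2→A_3: (-2)(1) − (1)(-5) = 3
A_3→A_4: (1)(18) − (-3)(1) = 21
A_4→A_5: (-3)(11) − (-21)(18) = 345
A_5→A_6: (-21)(12) − (-23)(11) = 1
A_6→A_7: (-23)(-2) − (-22)(12) = 310
A_7→A_1: (-22)(-21) − (-12)(-2) = 438
Σ = 1136
Area = |Σ|/2 = 568.
Hole:
Apply the shoelace formula: 2A = Σ (x_i·y_{i+1} − x_{i+1}·y_i), indices taken mod 5.
Σ = (-5) + (-11) + (0) + (-12) + (39) = 11
Area = |Σ|/2 = 5.5.
Net area = 568 − 5.5 = 562.5.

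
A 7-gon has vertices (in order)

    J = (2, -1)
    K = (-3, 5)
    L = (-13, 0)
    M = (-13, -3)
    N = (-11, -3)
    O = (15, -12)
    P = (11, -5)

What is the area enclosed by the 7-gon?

Σ = (7) + (65) + (39) + (6) + (177) + (57) + (-1) = 350
Area = |Σ|/2 = 175.

175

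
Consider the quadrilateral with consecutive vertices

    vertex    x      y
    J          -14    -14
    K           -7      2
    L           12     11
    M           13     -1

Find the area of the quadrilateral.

Apply the surveyor's formula: 2A = Σ (x_i·y_{i+1} − x_{i+1}·y_i), indices taken mod 4.
Σ = (-126) + (-101) + (-155) + (-196) = -578
Area = |Σ|/2 = 289.

289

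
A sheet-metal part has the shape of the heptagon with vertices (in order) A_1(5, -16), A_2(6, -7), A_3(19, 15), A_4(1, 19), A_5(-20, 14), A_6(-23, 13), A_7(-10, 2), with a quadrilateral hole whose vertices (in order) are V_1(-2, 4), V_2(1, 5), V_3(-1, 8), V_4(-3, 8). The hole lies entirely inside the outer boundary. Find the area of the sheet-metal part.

Outer boundary:
Apply Gauss's area formula: 2A = Σ (x_i·y_{i+1} − x_{i+1}·y_i), indices taken mod 7.
Cross-terms: 61, 223, 346, 394, 62, 84, 150  ⇒  Σ = 1320
Area = |Σ|/2 = 660.
Hole:
Apply the shoelace formula: 2A = Σ (x_i·y_{i+1} − x_{i+1}·y_i), indices taken mod 4.
V_1→V_2: (-2)(5) − (1)(4) = -14
V_2→V_3: (1)(8) − (-1)(5) = 13
V_3→V_4: (-1)(8) − (-3)(8) = 16
V_4→V_1: (-3)(4) − (-2)(8) = 4
Σ = 19
Area = |Σ|/2 = 9.5.
Net area = 660 − 9.5 = 650.5.

650.5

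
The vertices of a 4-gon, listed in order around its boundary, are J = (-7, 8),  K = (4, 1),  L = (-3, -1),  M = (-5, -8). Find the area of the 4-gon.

58.5

Apply the shoelace formula: 2A = Σ (x_i·y_{i+1} − x_{i+1}·y_i), indices taken mod 4.
Σ = (-39) + (-1) + (19) + (-96) = -117
Area = |Σ|/2 = 58.5.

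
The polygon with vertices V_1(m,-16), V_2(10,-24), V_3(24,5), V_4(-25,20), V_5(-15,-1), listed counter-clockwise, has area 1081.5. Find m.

The doubled signed area Σ (x_i y_{i+1} − x_{i+1} y_i) is linear in m.
With m=0 it equals 1956; the coefficient of m is -23 (from the two edges through V_1).
So -23·m + 1956 = 2·1081.5 = 2163 ⇒ m = -9.

-9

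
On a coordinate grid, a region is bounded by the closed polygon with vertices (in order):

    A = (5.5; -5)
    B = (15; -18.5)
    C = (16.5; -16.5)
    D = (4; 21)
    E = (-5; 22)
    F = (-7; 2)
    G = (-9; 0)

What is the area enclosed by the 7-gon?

Σ = (-26.75) + (57.75) + (412.5) + (193) + (144) + (18) + (45) = 843.5
Area = |Σ|/2 = 421.75.

421.75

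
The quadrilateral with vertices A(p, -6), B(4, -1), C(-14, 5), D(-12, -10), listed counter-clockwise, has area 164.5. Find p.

The doubled signed area Σ (x_i y_{i+1} − x_{i+1} y_i) is linear in p.
With p=0 it equals 302; the coefficient of p is 9 (from the two edges through A).
So 9·p + 302 = 2·164.5 = 329 ⇒ p = 3.

3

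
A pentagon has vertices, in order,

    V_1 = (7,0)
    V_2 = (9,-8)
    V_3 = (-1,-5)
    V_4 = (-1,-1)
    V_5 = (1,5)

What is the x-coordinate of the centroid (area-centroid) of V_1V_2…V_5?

199/57

Apply Gauss's area formula. First the cross-terms c_i = x_i·y_{i+1} − x_{i+1}·y_i:
  -56, -53, -4, -4, -35  ⇒  2A = -152, A = -76.
Then Σ (x_i + x_{i+1})·c_i = -1592, so x̄ = -1592 / (6·(-76)) = 199/57.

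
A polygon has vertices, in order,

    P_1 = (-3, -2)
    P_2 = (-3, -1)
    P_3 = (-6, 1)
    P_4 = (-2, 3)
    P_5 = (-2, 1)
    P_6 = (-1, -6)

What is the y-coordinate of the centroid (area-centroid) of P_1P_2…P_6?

Apply the surveyor's formula. First the cross-terms c_i = x_i·y_{i+1} − x_{i+1}·y_i:
  -3, -9, -16, 4, 13, -16  ⇒  2A = -27, A = -13.5.
Then Σ (y_i + y_{i+1})·c_i = 24, so ȳ = 24 / (6·(-13.5)) = -8/27.

-8/27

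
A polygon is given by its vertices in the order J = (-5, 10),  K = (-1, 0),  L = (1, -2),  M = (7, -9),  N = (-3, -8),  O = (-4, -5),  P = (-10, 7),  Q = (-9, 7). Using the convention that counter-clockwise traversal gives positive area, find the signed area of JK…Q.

-111.5

Apply the shoelace (surveyor's) formula: 2A = Σ (x_i·y_{i+1} − x_{i+1}·y_i), indices taken mod 8.
Σ = (10) + (2) + (5) + (-83) + (-17) + (-78) + (-7) + (-55) = -223
Signed area = Σ/2 = -111.5 (negative ⇒ clockwise traversal).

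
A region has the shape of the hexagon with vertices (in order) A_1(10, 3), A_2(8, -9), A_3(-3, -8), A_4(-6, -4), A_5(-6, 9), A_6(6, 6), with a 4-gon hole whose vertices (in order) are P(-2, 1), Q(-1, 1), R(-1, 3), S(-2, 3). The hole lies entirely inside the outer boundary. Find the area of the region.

Outer boundary:
Σ = (-114) + (-91) + (-36) + (-78) + (-90) + (-42) = -451
Area = |Σ|/2 = 225.5.
Hole:
Apply the surveyor's formula: 2A = Σ (x_i·y_{i+1} − x_{i+1}·y_i), indices taken mod 4.
Σ = (-1) + (-2) + (3) + (4) = 4
Area = |Σ|/2 = 2.
Net area = 225.5 − 2 = 223.5.

223.5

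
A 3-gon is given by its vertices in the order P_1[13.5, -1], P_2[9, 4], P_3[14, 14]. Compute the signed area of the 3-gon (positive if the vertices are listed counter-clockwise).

-35

P_1→P_2: (13.5)(4) − (9)(-1) = 63
P_2→P_3: (9)(14) − (14)(4) = 70
P_3→P_1: (14)(-1) − (13.5)(14) = -203
Σ = -70
Signed area = Σ/2 = -35 (negative ⇒ clockwise traversal).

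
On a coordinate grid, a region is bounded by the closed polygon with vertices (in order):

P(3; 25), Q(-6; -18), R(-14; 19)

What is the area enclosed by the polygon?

338.5

Cross-terms: 96, -366, -407  ⇒  Σ = -677
Area = |Σ|/2 = 338.5.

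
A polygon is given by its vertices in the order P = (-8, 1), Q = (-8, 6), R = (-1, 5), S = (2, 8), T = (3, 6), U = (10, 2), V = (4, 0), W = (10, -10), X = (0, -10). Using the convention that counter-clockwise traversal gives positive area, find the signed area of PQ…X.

-193

Cross-terms: -40, -34, -18, -12, -54, -8, -40, -100, -80  ⇒  Σ = -386
Signed area = Σ/2 = -193 (negative ⇒ clockwise traversal).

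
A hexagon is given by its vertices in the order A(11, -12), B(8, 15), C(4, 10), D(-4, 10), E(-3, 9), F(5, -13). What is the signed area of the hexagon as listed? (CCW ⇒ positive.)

Apply the surveyor's formula: 2A = Σ (x_i·y_{i+1} − x_{i+1}·y_i), indices taken mod 6.
Σ = (261) + (20) + (80) + (-6) + (-6) + (83) = 432
Signed area = Σ/2 = 216 (positive ⇒ counter-clockwise traversal).

216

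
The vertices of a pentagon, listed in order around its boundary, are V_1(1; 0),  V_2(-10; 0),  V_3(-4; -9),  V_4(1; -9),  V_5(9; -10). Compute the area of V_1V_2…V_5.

Apply the shoelace formula: 2A = Σ (x_i·y_{i+1} − x_{i+1}·y_i), indices taken mod 5.
Σ = (0) + (90) + (45) + (71) + (10) = 216
Area = |Σ|/2 = 108.

108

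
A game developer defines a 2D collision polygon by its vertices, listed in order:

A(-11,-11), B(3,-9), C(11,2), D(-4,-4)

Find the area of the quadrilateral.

Apply the surveyor's formula: 2A = Σ (x_i·y_{i+1} − x_{i+1}·y_i), indices taken mod 4.
Σ = (132) + (105) + (-36) + (0) = 201
Area = |Σ|/2 = 100.5.

100.5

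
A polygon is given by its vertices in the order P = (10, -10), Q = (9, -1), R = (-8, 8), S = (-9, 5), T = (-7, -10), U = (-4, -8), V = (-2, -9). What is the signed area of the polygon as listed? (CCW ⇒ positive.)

223.5

Apply Gauss's area formula: 2A = Σ (x_i·y_{i+1} − x_{i+1}·y_i), indices taken mod 7.
Σ = (80) + (64) + (32) + (125) + (16) + (20) + (110) = 447
Signed area = Σ/2 = 223.5 (positive ⇒ counter-clockwise traversal).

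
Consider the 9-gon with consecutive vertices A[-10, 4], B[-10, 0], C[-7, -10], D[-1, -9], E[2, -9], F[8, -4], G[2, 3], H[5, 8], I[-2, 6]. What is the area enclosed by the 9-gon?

Apply the surveyor's formula: 2A = Σ (x_i·y_{i+1} − x_{i+1}·y_i), indices taken mod 9.
Σ = (40) + (100) + (53) + (27) + (64) + (32) + (1) + (46) + (52) = 415
Area = |Σ|/2 = 207.5.

207.5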